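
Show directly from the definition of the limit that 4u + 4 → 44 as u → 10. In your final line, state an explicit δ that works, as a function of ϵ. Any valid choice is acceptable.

δ = ϵ/4

Let ϵ > 0. We need δ > 0 so that 0 < |u − 10| < δ implies |(4u + 4) − 44| < ϵ.
|(4u + 4) − 44| = |4u - 40| = 4|u − 10|.
Thus it suffices that |u − 10| < ϵ/4.
Take δ = ϵ/4. If 0 < |u − 10| < δ then |(4u + 4) − 44| = 4|u − 10| < 4·(ϵ/4) = ϵ.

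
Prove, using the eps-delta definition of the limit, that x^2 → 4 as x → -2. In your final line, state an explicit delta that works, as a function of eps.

delta = min(2, eps/6)

Suppose eps > 0. We seek delta > 0 with 0 < |x + 2| < delta ⇒ |x^2 − 4| < eps.
Factor: x^2 − 4 = (x + 2)(x - 2), so |x^2 − 4| = |x + 2|·|x - 2|.
Impose delta ≤ 2 so that |x| < 4; then |x - 2| ≤ 6.
Hence |x^2 − 4| ≤ 6|x + 2|, which is < eps once |x + 2| < eps/6.
Take delta = min(2, eps/6). If 0 < |x + 2| < delta then both bounds hold and |x^2 − 4| ≤ 6|x + 2| < 6·(eps/6) = eps.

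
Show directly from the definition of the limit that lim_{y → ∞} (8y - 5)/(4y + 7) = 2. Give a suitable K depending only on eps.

K = (19/4)/eps

Let eps > 0. We seek K > 0 such that y > K implies |(8y - 5)/(4y + 7) − 2| < eps.
(8y - 5)/(4y + 7) − 2 = (4(8y - 5) − 8(4y + 7)) / (4(4y + 7)) = -76/(4(4y + 7)).
For y > 0 we have 4y + 7 > 4y, so |(8y - 5)/(4y + 7) − 2| = 76/(4(4y + 7)) < 76/(4·4y) = (19/4)/y.
Thus |(8y - 5)/(4y + 7) − 2| < eps whenever y > (19/4)/eps.
Take K = (19/4)/eps. If y > K then |(8y - 5)/(4y + 7) − 2| < (19/4)/y < eps.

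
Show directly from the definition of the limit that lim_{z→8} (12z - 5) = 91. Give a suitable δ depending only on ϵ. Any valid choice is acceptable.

Fix ϵ > 0. We need δ > 0 so that 0 < |z − 8| < δ implies |(12z - 5) − 91| < ϵ.
Since (12z - 5) − 91 = 12(z − 8), we have |(12z - 5) − 91| = 12|z − 8|.
So 12|z − 8| < ϵ exactly when |z − 8| < ϵ/12.
Take δ = ϵ/12. If 0 < |z − 8| < δ then |(12z - 5) − 91| = 12|z − 8| < 12·(ϵ/12) = ϵ.

δ = ϵ/12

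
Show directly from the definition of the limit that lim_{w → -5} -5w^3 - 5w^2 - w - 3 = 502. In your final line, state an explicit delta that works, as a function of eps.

delta = min(1, eps/401)

Suppose eps > 0. We want delta > 0 such that 0 < |w + 5| < delta implies |(-5w^3 - 5w^2 - w - 3) − 502| < eps.
(-5w^3 - 5w^2 - w - 3) − 502 = -5w^3 - 5w^2 - w - 505 = (w + 5)(-5w^2 + 20w - 101).
So |(-5w^3 - 5w^2 - w - 3) − 502| = |w + 5|·|-5w^2 + 20w - 101|.
Require delta ≤ 1. Then |w + 5| < 1 gives |w| < 6, and by the triangle inequality |-5w^2 + 20w - 101| ≤ 5·6^2 + 20·6 + 101 = 401.
Hence |(-5w^3 - 5w^2 - w - 3) − 502| ≤ 401|w + 5| < eps provided |w + 5| < eps/401.
Choosing delta = min(1, eps/401) ensures both conditions, hence |(-5w^3 - 5w^2 - w - 3) − 502| < eps.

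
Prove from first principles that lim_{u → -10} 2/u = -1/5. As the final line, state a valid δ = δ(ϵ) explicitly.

δ = min(5, 25ϵ)

Fix ϵ > 0. We seek δ > 0 such that 0 < |u + 10| < δ implies |2/u + 1/5| < ϵ.
|2/u + 1/5| = 2·|-10 − u|/(10·|u|) = 2|u + 10|/(10|u|).
Restrict δ ≤ 5. Then |u + 10| < 5 gives |u| > 5, so 10|u| > 50.
Then |2/u + 1/5| < 2|u + 10|/50, which is < ϵ when |u + 10| < 25ϵ.
Take δ = min(5, 25ϵ). Then 0 < |u + 10| < δ gives both |u + 10| < 5 and |u + 10| < 25ϵ, so |2/u + 1/5| < ϵ.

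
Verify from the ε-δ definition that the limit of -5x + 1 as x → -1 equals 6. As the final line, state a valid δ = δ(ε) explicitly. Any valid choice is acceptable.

δ = ε/5

Let ε > 0. We need δ > 0 so that 0 < |x + 1| < δ implies |(-5x + 1) − 6| < ε.
Since (-5x + 1) − 6 = -5(x + 1), we have |(-5x + 1) − 6| = 5|x + 1|.
Thus it suffices that |x + 1| < ε/5.
Take δ = ε/5. If 0 < |x + 1| < δ then |(-5x + 1) − 6| = 5|x + 1| < 5·(ε/5) = ε.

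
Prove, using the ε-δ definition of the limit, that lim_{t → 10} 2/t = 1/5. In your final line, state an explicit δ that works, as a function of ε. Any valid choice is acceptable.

δ = min(5, 25ε)

Let ε > 0 be given. We seek δ > 0 such that 0 < |t − 10| < δ implies |2/t − (1/5)| < ε.
|2/t − (1/5)| = 2·|10 − t|/(10·|t|) = 2|t − 10|/(10|t|).
Restrict δ ≤ 5. Then |t − 10| < 5 gives |t| > 5, so 10|t| > 50.
Then |2/t − (1/5)| < 2|t − 10|/50, which is < ε when |t − 10| < 25ε.
Take δ = min(5, 25ε). Then 0 < |t − 10| < δ gives both |t − 10| < 5 and |t − 10| < 25ε, so |2/t − (1/5)| < ε.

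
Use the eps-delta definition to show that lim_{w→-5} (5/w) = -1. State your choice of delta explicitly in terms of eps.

Suppose eps > 0. We seek delta > 0 such that 0 < |w + 5| < delta implies |5/w + 1| < eps.
|5/w + 1| = 5·|-5 − w|/(5·|w|) = 5|w + 5|/(5|w|).
Require delta ≤ 5/2 so that |w| > 5 − 5/2 = 5/2, hence 5|w| > 25/2.
Then |5/w + 1| < 5|w + 5|/(25/2), which is < eps when |w + 5| < (5/2)eps.
Take delta = min(5/2, (5/2)eps). Then 0 < |w + 5| < delta gives both |w + 5| < 5/2 and |w + 5| < (5/2)eps, so |5/w + 1| < eps.

delta = min(5/2, (5/2)eps)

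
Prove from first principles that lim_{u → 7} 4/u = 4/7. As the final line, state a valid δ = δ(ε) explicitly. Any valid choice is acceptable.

Let ε > 0 be given. We seek δ > 0 such that 0 < |u − 7| < δ implies |4/u − (4/7)| < ε.
|4/u − (4/7)| = 4·|7 − u|/(7·|u|) = 4|u − 7|/(7|u|).
Restrict δ ≤ 7/2. Then |u − 7| < 7/2 gives |u| > 7/2, so 7|u| > 49/2.
Then |4/u − (4/7)| < 4|u − 7|/(49/2), which is < ε when |u − 7| < (49/8)ε.
Take δ = min(7/2, (49/8)ε). Then 0 < |u − 7| < δ gives both |u − 7| < 7/2 and |u − 7| < (49/8)ε, so |4/u − (4/7)| < ε.

δ = min(7/2, (49/8)ε)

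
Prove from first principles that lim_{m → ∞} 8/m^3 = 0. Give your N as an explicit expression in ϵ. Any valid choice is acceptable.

N = (8/ϵ)^{1/3}

Let ϵ > 0. For m ≥ 1, |8/m^3 − 0| = 8/m^3.
8/m^3 < ϵ ⇔ m^3 > 8/ϵ ⇔ m > (8/ϵ)^{1/3}.
Take N = (8/ϵ)^{1/3}. Then m > N implies 8/m^3 < ϵ.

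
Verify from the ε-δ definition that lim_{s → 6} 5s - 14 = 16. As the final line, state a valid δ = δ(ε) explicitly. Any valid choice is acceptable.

Let ε > 0 be given. We need δ > 0 so that 0 < |s − 6| < δ implies |(5s - 14) − 16| < ε.
|(5s - 14) − 16| = |5s - 30| = 5|s − 6|.
Thus it suffices that |s − 6| < ε/5.
Take δ = ε/5. If 0 < |s − 6| < δ then |(5s - 14) − 16| = 5|s − 6| < 5·(ε/5) = ε.

δ = ε/5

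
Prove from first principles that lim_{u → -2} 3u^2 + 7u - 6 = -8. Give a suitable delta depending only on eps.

delta = min(1, eps/10)

Let eps > 0. We want delta > 0 such that 0 < |u + 2| < delta implies |(3u^2 + 7u - 6) + 8| < eps.
(3u^2 + 7u - 6) + 8 = 3u^2 + 7u + 2 = (u + 2)(3u + 1).
So |(3u^2 + 7u - 6) + 8| = |u + 2|·|3u + 1|.
Assume first that |u + 2| < 1, so |u| < 3. Then |3u + 1| ≤ 3·3 + 1 = 10.
Hence |(3u^2 + 7u - 6) + 8| ≤ 10|u + 2| < eps provided |u + 2| < eps/10.
Choosing delta = min(1, eps/10) ensures both conditions, hence |(3u^2 + 7u - 6) + 8| < eps.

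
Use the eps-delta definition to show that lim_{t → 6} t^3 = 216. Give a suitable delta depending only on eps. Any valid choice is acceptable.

delta = min(2, eps/148)

Let eps > 0. We seek delta > 0 with 0 < |t − 6| < delta ⇒ |t^3 − 216| < eps.
Factor: t^3 − 216 = (t − 6)(t^2 + 6t + 36), so |t^3 − 216| = |t − 6|·|t^2 + 6t + 36|.
Impose delta ≤ 2 so that |t| < 8; then |t^2 + 6t + 36| ≤ 148.
Hence |t^3 − 216| ≤ 148|t − 6|, which is < eps once |t − 6| < eps/148.
Take delta = min(2, eps/148). If 0 < |t − 6| < delta then both bounds hold and |t^3 − 216| ≤ 148|t − 6| < 148·(eps/148) = eps.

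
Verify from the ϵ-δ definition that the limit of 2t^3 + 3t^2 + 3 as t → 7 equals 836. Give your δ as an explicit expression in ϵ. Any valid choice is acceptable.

Suppose ϵ > 0. We want δ > 0 such that 0 < |t − 7| < δ implies |(2t^3 + 3t^2 + 3) − 836| < ϵ.
(2t^3 + 3t^2 + 3) − 836 = 2t^3 + 3t^2 - 833 = (t − 7)(2t^2 + 17t + 119).
So |(2t^3 + 3t^2 + 3) − 836| = |t − 7|·|2t^2 + 17t + 119|.
Require δ ≤ 2. Then |t − 7| < 2 gives |t| < 9, and by the triangle inequality |2t^2 + 17t + 119| ≤ 2·9^2 + 17·9 + 119 = 434.
Hence |(2t^3 + 3t^2 + 3) − 836| ≤ 434|t − 7| < ϵ provided |t − 7| < ϵ/434.
Choosing δ = min(2, ϵ/434) ensures both conditions, hence |(2t^3 + 3t^2 + 3) − 836| < ϵ.

δ = min(2, ϵ/434)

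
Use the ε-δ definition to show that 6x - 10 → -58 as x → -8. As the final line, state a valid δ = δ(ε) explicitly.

δ = ε/6

Suppose ε > 0. We need δ > 0 so that 0 < |x + 8| < δ implies |(6x - 10) + 58| < ε.
Since (6x - 10) + 58 = 6(x + 8), we have |(6x - 10) + 58| = 6|x + 8|.
So 6|x + 8| < ε exactly when |x + 8| < ε/6.
Choosing δ = ε/6 gives |(6x - 10) + 58| = 6|x + 8| < ε whenever |x + 8| < δ.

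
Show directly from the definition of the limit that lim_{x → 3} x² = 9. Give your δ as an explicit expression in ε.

δ = min(1, ε/7)

Fix ε > 0. We seek δ > 0 with 0 < |x − 3| < δ ⇒ |x² − 9| < ε.
Factor: x² − 9 = (x − 3)(x + 3), so |x² − 9| = |x − 3|·|x + 3|.
Impose δ ≤ 1 so that |x| < 4; then |x + 3| ≤ 7.
Hence |x² − 9| ≤ 7|x − 3|, which is < ε once |x − 3| < ε/7.
Take δ = min(1, ε/7). If 0 < |x − 3| < δ then both bounds hold and |x² − 9| ≤ 7|x − 3| < 7·(ε/7) = ε.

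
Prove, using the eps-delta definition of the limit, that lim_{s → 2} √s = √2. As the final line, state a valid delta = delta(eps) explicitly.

delta = min(2, √2·eps)

Fix eps > 0. We want delta > 0 such that 0 < |s − 2| < delta implies |√s − √2| < eps.
Multiplying by the conjugate, |√s − √2| = |s − 2|/(√s + √2).
Restrict delta ≤ 2 so that |s − 2| < 2 forces s > 0, and then √s + √2 > √2.
Hence |√s − √2| < |s − 2|/√2, which is < eps once |s − 2| < √2·eps.
Take delta = min(2, √2·eps). If 0 < |s − 2| < delta then s > 0 and |√s − √2| < |s − 2|/√2 < eps.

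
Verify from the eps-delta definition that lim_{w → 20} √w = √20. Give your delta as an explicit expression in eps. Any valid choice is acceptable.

delta = min(20, √20·eps)

Suppose eps > 0. We want delta > 0 such that 0 < |w − 20| < delta implies |√w − √20| < eps.
Multiplying by the conjugate, |√w − √20| = |w − 20|/(√w + √20).
Restrict delta ≤ 20 so that |w − 20| < 20 forces w > 0, and then √w + √20 > √20.
Hence |√w − √20| < |w − 20|/√20, which is < eps once |w − 20| < √20·eps.
Take delta = min(20, √20·eps). If 0 < |w − 20| < delta then w > 0 and |√w − √20| < |w − 20|/√20 < eps.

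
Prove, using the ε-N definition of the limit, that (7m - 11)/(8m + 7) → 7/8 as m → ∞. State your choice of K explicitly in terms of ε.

K = (137/64)/ε

Let ε > 0. For m ≥ 1, |(7m - 11)/(8m + 7) − (7/8)| = |-137|/(8(8m + 7)) = 137/(8(8m + 7)).
Since 8m + 7 ≥ 8m for m ≥ 1, this is ≤ 137/(8·8m) = (137/64)/m.
So |(7m - 11)/(8m + 7) − (7/8)| < ε whenever m > (137/64)/ε.
Take K = (137/64)/ε. If m > K then |(7m - 11)/(8m + 7) − (7/8)| ≤ (137/64)/m < ε.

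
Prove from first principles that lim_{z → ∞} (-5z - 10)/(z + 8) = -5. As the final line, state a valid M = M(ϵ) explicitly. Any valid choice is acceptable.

Fix ϵ > 0. We seek M > 0 such that z > M implies |(-5z - 10)/(z + 8) + 5| < ϵ.
(-5z - 10)/(z + 8) + 5 = ((-5z - 10) − (-5)(z + 8)) / ((z + 8)) = 30/((z + 8)).
For z > 0 we have z + 8 > z, so |(-5z - 10)/(z + 8) + 5| = 30/((z + 8)) < 30/(z) = 30/z.
Thus |(-5z - 10)/(z + 8) + 5| < ϵ whenever z > 30/ϵ.
Take M = 30/ϵ. If z > M then |(-5z - 10)/(z + 8) + 5| < 30/z < ϵ.

M = 30/ϵ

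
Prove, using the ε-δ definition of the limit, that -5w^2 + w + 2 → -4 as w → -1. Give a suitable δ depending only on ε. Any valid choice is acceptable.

δ = min(1, ε/16)

Fix ε > 0. We want δ > 0 such that 0 < |w + 1| < δ implies |(-5w^2 + w + 2) + 4| < ε.
(-5w^2 + w + 2) + 4 = -5w^2 + w + 6 = (w + 1)(-5w + 6).
So |(-5w^2 + w + 2) + 4| = |w + 1|·|-5w + 6|.
Require δ ≤ 1. Then |w + 1| < 1 gives |w| < 2, and by the triangle inequality |-5w + 6| ≤ 5·2 + 6 = 16.
Hence |(-5w^2 + w + 2) + 4| ≤ 16|w + 1| < ε provided |w + 1| < ε/16.
Take δ = min(1, ε/16). Then 0 < |w + 1| < δ gives both |w + 1| < 1 and |w + 1| < ε/16, so |(-5w^2 + w + 2) + 4| < ε.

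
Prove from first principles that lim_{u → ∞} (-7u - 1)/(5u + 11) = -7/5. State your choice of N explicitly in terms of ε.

N = (72/25)/ε

Suppose ε > 0. We seek N > 0 such that u > N implies |(-7u - 1)/(5u + 11) + 7/5| < ε.
(-7u - 1)/(5u + 11) + 7/5 = (5(-7u - 1) − (-7)(5u + 11)) / (5(5u + 11)) = 72/(5(5u + 11)).
For u > 0 we have 5u + 11 > 5u, so |(-7u - 1)/(5u + 11) + 7/5| = 72/(5(5u + 11)) < 72/(5·5u) = (72/25)/u.
Thus |(-7u - 1)/(5u + 11) + 7/5| < ε whenever u > (72/25)/ε.
Take N = (72/25)/ε. If u > N then |(-7u - 1)/(5u + 11) + 7/5| < (72/25)/u < ε.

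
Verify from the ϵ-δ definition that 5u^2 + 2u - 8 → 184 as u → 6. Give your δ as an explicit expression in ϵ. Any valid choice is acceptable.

Let ϵ > 0. We want δ > 0 such that 0 < |u − 6| < δ implies |(5u^2 + 2u - 8) − 184| < ϵ.
(5u^2 + 2u - 8) − 184 = 5u^2 + 2u - 192 = (u − 6)(5u + 32).
So |(5u^2 + 2u - 8) − 184| = |u − 6|·|5u + 32|.
Require δ ≤ 1. Then |u − 6| < 1 gives |u| < 7, and by the triangle inequality |5u + 32| ≤ 5·7 + 32 = 67.
Hence |(5u^2 + 2u - 8) − 184| ≤ 67|u − 6| < ϵ provided |u − 6| < ϵ/67.
Take δ = min(1, ϵ/67). Then 0 < |u − 6| < δ gives both |u − 6| < 1 and |u − 6| < ϵ/67, so |(5u^2 + 2u - 8) − 184| < ϵ.

δ = min(1, ϵ/67)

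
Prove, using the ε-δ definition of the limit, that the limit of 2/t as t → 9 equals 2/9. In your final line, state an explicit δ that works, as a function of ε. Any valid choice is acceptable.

Let ε > 0. We seek δ > 0 such that 0 < |t − 9| < δ implies |2/t − (2/9)| < ε.
|2/t − (2/9)| = 2·|9 − t|/(9·|t|) = 2|t − 9|/(9|t|).
Require δ ≤ 9/2 so that |t| > 9 − 9/2 = 9/2, hence 9|t| > 81/2.
Then |2/t − (2/9)| < 2|t − 9|/(81/2), which is < ε when |t − 9| < (81/4)ε.
Take δ = min(9/2, (81/4)ε). Then 0 < |t − 9| < δ gives both |t − 9| < 9/2 and |t − 9| < (81/4)ε, so |2/t − (2/9)| < ε.

δ = min(9/2, (81/4)ε)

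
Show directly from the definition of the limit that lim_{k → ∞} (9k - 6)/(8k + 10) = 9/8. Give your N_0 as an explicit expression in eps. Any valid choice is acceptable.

N_0 = (69/32)/eps

Fix eps > 0. For k ≥ 1, |(9k - 6)/(8k + 10) − (9/8)| = |-138|/(8(8k + 10)) = 138/(8(8k + 10)).
Since 8k + 10 ≥ 8k for k ≥ 1, this is ≤ 138/(8·8k) = (69/32)/k.
So |(9k - 6)/(8k + 10) − (9/8)| < eps whenever k > (69/32)/eps.
Take N_0 = (69/32)/eps. If k > N_0 then |(9k - 6)/(8k + 10) − (9/8)| ≤ (69/32)/k < eps.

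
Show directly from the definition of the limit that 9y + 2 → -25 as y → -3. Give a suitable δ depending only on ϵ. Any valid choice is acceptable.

Fix ϵ > 0. We need δ > 0 so that 0 < |y + 3| < δ implies |(9y + 2) + 25| < ϵ.
|(9y + 2) + 25| = |9y + 27| = 9|y + 3|.
So 9|y + 3| < ϵ exactly when |y + 3| < ϵ/9.
Take δ = ϵ/9. If 0 < |y + 3| < δ then |(9y + 2) + 25| = 9|y + 3| < 9·(ϵ/9) = ϵ.

δ = ϵ/9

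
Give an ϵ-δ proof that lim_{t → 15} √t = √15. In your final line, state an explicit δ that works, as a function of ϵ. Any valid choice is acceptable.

Let ϵ > 0 be given. We want δ > 0 such that 0 < |t − 15| < δ implies |√t − √15| < ϵ.
Multiplying by the conjugate, |√t − √15| = |t − 15|/(√t + √15).
Restrict δ ≤ 15 so that |t − 15| < 15 forces t > 0, and then √t + √15 > √15.
Hence |√t − √15| < |t − 15|/√15, which is < ϵ once |t − 15| < √15·ϵ.
Take δ = min(15, √15·ϵ). If 0 < |t − 15| < δ then t > 0 and |√t − √15| < |t − 15|/√15 < ϵ.

δ = min(15, √15·ϵ)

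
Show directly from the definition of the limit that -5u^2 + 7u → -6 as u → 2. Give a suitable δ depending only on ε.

δ = min(2, ε/23)

Fix ε > 0. We want δ > 0 such that 0 < |u − 2| < δ implies |(-5u^2 + 7u) + 6| < ε.
(-5u^2 + 7u) + 6 = -5u^2 + 7u + 6 = (u − 2)(-5u - 3).
So |(-5u^2 + 7u) + 6| = |u − 2|·|-5u - 3|.
Require δ ≤ 2. Then |u − 2| < 2 gives |u| < 4, and by the triangle inequality |-5u - 3| ≤ 5·4 + 3 = 23.
Hence |(-5u^2 + 7u) + 6| ≤ 23|u − 2| < ε provided |u − 2| < ε/23.
Choosing δ = min(2, ε/23) ensures both conditions, hence |(-5u^2 + 7u) + 6| < ε.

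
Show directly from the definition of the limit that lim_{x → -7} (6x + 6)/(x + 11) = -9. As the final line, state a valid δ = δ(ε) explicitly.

Suppose ε > 0. We want δ > 0 with 0 < |x + 7| < δ ⇒ |(6x + 6)/(x + 11) + 9| < ε.
Combining over a common denominator, (6x + 6)/(x + 11) + 9 = [(6x + 6)·4 − (-36)·(x + 11)] / [4·(x + 11)] = 60(x + 7) / (4(x + 11)).
So |(6x + 6)/(x + 11) + 9| = 60|x + 7| / (4·|x + 11|).
Restrict δ ≤ 2. Then |x + 7| < 2 gives |x + 11| = |(x + 7) + 4| ≥ 4 − 2 = 2.
Hence |(6x + 6)/(x + 11) + 9| < 60|x + 7|/(4·2) = (15/2)|x + 7|, which is < ε once |x + 7| < (2/15)ε.
Take δ = min(2, (2/15)ε). Then 0 < |x + 7| < δ forces both bounds, so |(6x + 6)/(x + 11) + 9| < ε.

δ = min(2, (2/15)ε)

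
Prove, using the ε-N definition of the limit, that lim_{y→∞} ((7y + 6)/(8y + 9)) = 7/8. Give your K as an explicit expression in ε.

Let ε > 0 be given. We seek K > 0 such that y > K implies |(7y + 6)/(8y + 9) − (7/8)| < ε.
(7y + 6)/(8y + 9) − (7/8) = (8(7y + 6) − 7(8y + 9)) / (8(8y + 9)) = -15/(8(8y + 9)).
For y > 0 we have 8y + 9 > 8y, so |(7y + 6)/(8y + 9) − (7/8)| = 15/(8(8y + 9)) < 15/(8·8y) = (15/64)/y.
Thus |(7y + 6)/(8y + 9) − (7/8)| < ε whenever y > (15/64)/ε.
Take K = (15/64)/ε. If y > K then |(7y + 6)/(8y + 9) − (7/8)| < (15/64)/y < ε.

K = (15/64)/ε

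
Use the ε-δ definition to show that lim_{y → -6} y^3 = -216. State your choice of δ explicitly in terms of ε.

δ = min(2, ε/148)

Let ε > 0. We seek δ > 0 with 0 < |y + 6| < δ ⇒ |y^3 + 216| < ε.
Factor: y^3 + 216 = (y + 6)(y^2 - 6y + 36), so |y^3 + 216| = |y + 6|·|y^2 - 6y + 36|.
Restrict δ ≤ 2. Then |y + 6| < 2 gives |y| < 8, so by the triangle inequality |y^2 - 6y + 36| ≤ 8^2 + 6·8 + 36 = 148.
Hence |y^3 + 216| ≤ 148|y + 6|, which is < ε once |y + 6| < ε/148.
Take δ = min(2, ε/148). If 0 < |y + 6| < δ then both bounds hold and |y^3 + 216| ≤ 148|y + 6| < 148·(ε/148) = ε.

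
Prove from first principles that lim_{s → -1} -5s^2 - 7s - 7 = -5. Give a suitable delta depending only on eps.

Let eps > 0 be given. We want delta > 0 such that 0 < |s + 1| < delta implies |(-5s^2 - 7s - 7) + 5| < eps.
(-5s^2 - 7s - 7) + 5 = -5s^2 - 7s - 2 = (s + 1)(-5s - 2).
So |(-5s^2 - 7s - 7) + 5| = |s + 1|·|-5s - 2|.
Require delta ≤ 1. Then |s + 1| < 1 gives |s| < 2, and by the triangle inequality |-5s - 2| ≤ 5·2 + 2 = 12.
Hence |(-5s^2 - 7s - 7) + 5| ≤ 12|s + 1| < eps provided |s + 1| < eps/12.
Choosing delta = min(1, eps/12) ensures both conditions, hence |(-5s^2 - 7s - 7) + 5| < eps.

delta = min(1, eps/12)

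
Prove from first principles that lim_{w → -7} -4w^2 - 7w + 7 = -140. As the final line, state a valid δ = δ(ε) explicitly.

δ = min(1, ε/53)

Let ε > 0 be given. We want δ > 0 such that 0 < |w + 7| < δ implies |(-4w^2 - 7w + 7) + 140| < ε.
(-4w^2 - 7w + 7) + 140 = -4w^2 - 7w + 147 = (w + 7)(-4w + 21).
So |(-4w^2 - 7w + 7) + 140| = |w + 7|·|-4w + 21|.
Assume first that |w + 7| < 1, so |w| < 8. Then |-4w + 21| ≤ 4·8 + 21 = 53.
Hence |(-4w^2 - 7w + 7) + 140| ≤ 53|w + 7| < ε provided |w + 7| < ε/53.
Take δ = min(1, ε/53). Then 0 < |w + 7| < δ gives both |w + 7| < 1 and |w + 7| < ε/53, so |(-4w^2 - 7w + 7) + 140| < ε.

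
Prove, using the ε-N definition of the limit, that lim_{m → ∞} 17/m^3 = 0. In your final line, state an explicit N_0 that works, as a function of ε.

N_0 = (17/ε)^{1/3}

Fix ε > 0. For m ≥ 1, |17/m^3 − 0| = 17/m^3.
17/m^3 < ε ⇔ m^3 > 17/ε ⇔ m > (17/ε)^{1/3}.
Take N_0 = (17/ε)^{1/3}. Then m > N_0 implies 17/m^3 < ε.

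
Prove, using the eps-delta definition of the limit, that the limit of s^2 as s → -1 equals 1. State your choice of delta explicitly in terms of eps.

Fix eps > 0. We seek delta > 0 with 0 < |s + 1| < delta ⇒ |s^2 − 1| < eps.
Factor: s^2 − 1 = (s + 1)(s - 1), so |s^2 − 1| = |s + 1|·|s - 1|.
Restrict delta ≤ 2. Then |s + 1| < 2 gives |s| < 3, so by the triangle inequality |s - 1| ≤ 3 + 1 = 4.
Hence |s^2 − 1| ≤ 4|s + 1|, which is < eps once |s + 1| < eps/4.
Take delta = min(2, eps/4). If 0 < |s + 1| < delta then both bounds hold and |s^2 − 1| ≤ 4|s + 1| < 4·(eps/4) = eps.

delta = min(2, eps/4)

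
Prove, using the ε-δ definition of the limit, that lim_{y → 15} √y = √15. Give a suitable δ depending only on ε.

Suppose ε > 0. We want δ > 0 such that 0 < |y − 15| < δ implies |√y − √15| < ε.
Rationalise: √y − √15 = (y − 15)/(√y + √15), so |√y − √15| = |y − 15|/(√y + √15).
Restrict δ ≤ 15 so that |y − 15| < 15 forces y > 0, and then √y + √15 > √15.
Hence |√y − √15| < |y − 15|/√15, which is < ε once |y − 15| < √15·ε.
Take δ = min(15, √15·ε). If 0 < |y − 15| < δ then y > 0 and |√y − √15| < |y − 15|/√15 < ε.

δ = min(15, √15·ε)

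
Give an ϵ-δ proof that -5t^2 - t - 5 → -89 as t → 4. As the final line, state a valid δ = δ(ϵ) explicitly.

δ = min(1, ϵ/46)

Suppose ϵ > 0. We want δ > 0 such that 0 < |t − 4| < δ implies |(-5t^2 - t - 5) + 89| < ϵ.
(-5t^2 - t - 5) + 89 = -5t^2 - t + 84 = (t − 4)(-5t - 21).
So |(-5t^2 - t - 5) + 89| = |t − 4|·|-5t - 21|.
Assume first that |t − 4| < 1, so |t| < 5. Then |-5t - 21| ≤ 5·5 + 21 = 46.
Hence |(-5t^2 - t - 5) + 89| ≤ 46|t − 4| < ϵ provided |t − 4| < ϵ/46.
Choosing δ = min(1, ϵ/46) ensures both conditions, hence |(-5t^2 - t - 5) + 89| < ϵ.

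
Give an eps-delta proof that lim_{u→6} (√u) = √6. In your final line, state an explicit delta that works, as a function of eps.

delta = min(6, √6·eps)

Fix eps > 0. We want delta > 0 such that 0 < |u − 6| < delta implies |√u − √6| < eps.
Multiplying by the conjugate, |√u − √6| = |u − 6|/(√u + √6).
Restrict delta ≤ 6 so that |u − 6| < 6 forces u > 0, and then √u + √6 > √6.
Hence |√u − √6| < |u − 6|/√6, which is < eps once |u − 6| < √6·eps.
Take delta = min(6, √6·eps). If 0 < |u − 6| < delta then u > 0 and |√u − √6| < |u − 6|/√6 < eps.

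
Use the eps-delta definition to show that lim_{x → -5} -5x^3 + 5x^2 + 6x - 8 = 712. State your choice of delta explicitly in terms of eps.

Let eps > 0 be given. We want delta > 0 such that 0 < |x + 5| < delta implies |(-5x^3 + 5x^2 + 6x - 8) − 712| < eps.
(-5x^3 + 5x^2 + 6x - 8) − 712 = -5x^3 + 5x^2 + 6x - 720 = (x + 5)(-5x^2 + 30x - 144).
So |(-5x^3 + 5x^2 + 6x - 8) − 712| = |x + 5|·|-5x^2 + 30x - 144|.
Require delta ≤ 1. Then |x + 5| < 1 gives |x| < 6, and by the triangle inequality |-5x^2 + 30x - 144| ≤ 5·6^2 + 30·6 + 144 = 504.
Hence |(-5x^3 + 5x^2 + 6x - 8) − 712| ≤ 504|x + 5| < eps provided |x + 5| < eps/504.
Choosing delta = min(1, eps/504) ensures both conditions, hence |(-5x^3 + 5x^2 + 6x - 8) − 712| < eps.

delta = min(1, eps/504)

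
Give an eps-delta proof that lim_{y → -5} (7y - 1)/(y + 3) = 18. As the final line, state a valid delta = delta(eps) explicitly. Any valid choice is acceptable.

delta = min(1, (1/11)eps)

Fix eps > 0. We want delta > 0 with 0 < |y + 5| < delta ⇒ |(7y - 1)/(y + 3) − 18| < eps.
Combining over a common denominator, (7y - 1)/(y + 3) − 18 = [(7y - 1)·(-2) − (-36)·(y + 3)] / [(-2)·(y + 3)] = 22(y + 5) / ((-2)(y + 3)).
So |(7y - 1)/(y + 3) − 18| = 22|y + 5| / (2·|y + 3|).
Restrict delta ≤ 1. Then |y + 5| < 1 gives |y + 3| = |(y + 5) + (-2)| ≥ 2 − 1 = 1.
Hence |(7y - 1)/(y + 3) − 18| < 22|y + 5|/(2·1) = 11|y + 5|, which is < eps once |y + 5| < (1/11)eps.
Take delta = min(1, (1/11)eps). Then 0 < |y + 5| < delta forces both bounds, so |(7y - 1)/(y + 3) − 18| < eps.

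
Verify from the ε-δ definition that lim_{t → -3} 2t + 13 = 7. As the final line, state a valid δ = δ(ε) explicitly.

Suppose ε > 0. We need δ > 0 so that 0 < |t + 3| < δ implies |(2t + 13) − 7| < ε.
|(2t + 13) − 7| = |2t + 6| = 2|t + 3|.
So 2|t + 3| < ε exactly when |t + 3| < ε/2.
Choosing δ = ε/2 gives |(2t + 13) − 7| = 2|t + 3| < ε whenever |t + 3| < δ.

δ = ε/2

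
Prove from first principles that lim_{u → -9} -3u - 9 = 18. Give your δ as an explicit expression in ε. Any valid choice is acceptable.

δ = ε/3

Fix ε > 0. We need δ > 0 so that 0 < |u + 9| < δ implies |(-3u - 9) − 18| < ε.
Since (-3u - 9) − 18 = -3(u + 9), we have |(-3u - 9) − 18| = 3|u + 9|.
So 3|u + 9| < ε exactly when |u + 9| < ε/3.
Take δ = ε/3. If 0 < |u + 9| < δ then |(-3u - 9) − 18| = 3|u + 9| < 3·(ε/3) = ε.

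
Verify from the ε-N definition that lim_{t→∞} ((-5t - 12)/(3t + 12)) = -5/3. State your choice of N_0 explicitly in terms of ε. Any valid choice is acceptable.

Fix ε > 0. We seek N_0 > 0 such that t > N_0 implies |(-5t - 12)/(3t + 12) + 5/3| < ε.
(-5t - 12)/(3t + 12) + 5/3 = (3(-5t - 12) − (-5)(3t + 12)) / (3(3t + 12)) = 24/(3(3t + 12)).
For t > 0 we have 3t + 12 > 3t, so |(-5t - 12)/(3t + 12) + 5/3| = 24/(3(3t + 12)) < 24/(3·3t) = (8/3)/t.
Thus |(-5t - 12)/(3t + 12) + 5/3| < ε whenever t > (8/3)/ε.
Take N_0 = (8/3)/ε. If t > N_0 then |(-5t - 12)/(3t + 12) + 5/3| < (8/3)/t < ε.

N_0 = (8/3)/ε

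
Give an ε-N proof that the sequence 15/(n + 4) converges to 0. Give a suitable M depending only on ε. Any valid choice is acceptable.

M = 15/ε

Let ε > 0 be given. For n ≥ 1, |15/(n + 4) − 0| = 15/(n + 4) ≤ 15/n.
We need 15/n < ε, i.e. n > 15/ε.
Take M = 15/ε. If n > M then |15/(n + 4)| ≤ 15/n < ε.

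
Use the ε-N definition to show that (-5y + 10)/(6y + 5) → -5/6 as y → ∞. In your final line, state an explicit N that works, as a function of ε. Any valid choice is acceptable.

Fix ε > 0. We seek N > 0 such that y > N implies |(-5y + 10)/(6y + 5) + 5/6| < ε.
(-5y + 10)/(6y + 5) + 5/6 = (6(-5y + 10) − (-5)(6y + 5)) / (6(6y + 5)) = 85/(6(6y + 5)).
For y > 0 we have 6y + 5 > 6y, so |(-5y + 10)/(6y + 5) + 5/6| = 85/(6(6y + 5)) < 85/(6·6y) = (85/36)/y.
Thus |(-5y + 10)/(6y + 5) + 5/6| < ε whenever y > (85/36)/ε.
Take N = (85/36)/ε. If y > N then |(-5y + 10)/(6y + 5) + 5/6| < (85/36)/y < ε.

N = (85/36)/ε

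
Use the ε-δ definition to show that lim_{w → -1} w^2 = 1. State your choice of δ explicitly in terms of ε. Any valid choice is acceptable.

δ = min(2, ε/4)

Let ε > 0 be given. We seek δ > 0 with 0 < |w + 1| < δ ⇒ |w^2 − 1| < ε.
Factor: w^2 − 1 = (w + 1)(w - 1), so |w^2 − 1| = |w + 1|·|w - 1|.
Restrict δ ≤ 2. Then |w + 1| < 2 gives |w| < 3, so by the triangle inequality |w - 1| ≤ 3 + 1 = 4.
Hence |w^2 − 1| ≤ 4|w + 1|, which is < ε once |w + 1| < ε/4.
Take δ = min(2, ε/4). If 0 < |w + 1| < δ then both bounds hold and |w^2 − 1| ≤ 4|w + 1| < 4·(ε/4) = ε.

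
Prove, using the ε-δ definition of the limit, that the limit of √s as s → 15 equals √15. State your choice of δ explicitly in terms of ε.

δ = min(15, √15·ε)

Fix ε > 0. We want δ > 0 such that 0 < |s − 15| < δ implies |√s − √15| < ε.
Multiplying by the conjugate, |√s − √15| = |s − 15|/(√s + √15).
Restrict δ ≤ 15 so that |s − 15| < 15 forces s > 0, and then √s + √15 > √15.
Hence |√s − √15| < |s − 15|/√15, which is < ε once |s − 15| < √15·ε.
Take δ = min(15, √15·ε). If 0 < |s − 15| < δ then s > 0 and |√s − √15| < |s − 15|/√15 < ε.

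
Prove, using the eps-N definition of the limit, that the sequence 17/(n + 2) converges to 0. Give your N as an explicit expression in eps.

Let eps > 0. For n ≥ 1, |17/(n + 2) − 0| = 17/(n + 2) ≤ 17/n.
We need 17/n < eps, i.e. n > 17/eps.
Take N = 17/eps. If n > N then |17/(n + 2)| ≤ 17/n < eps.

N = 17/eps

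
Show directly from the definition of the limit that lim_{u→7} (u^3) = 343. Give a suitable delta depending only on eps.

delta = min(2, eps/193)

Fix eps > 0. We seek delta > 0 with 0 < |u − 7| < delta ⇒ |u^3 − 343| < eps.
Factor: u^3 − 343 = (u − 7)(u^2 + 7u + 49), so |u^3 − 343| = |u − 7|·|u^2 + 7u + 49|.
Restrict delta ≤ 2. Then |u − 7| < 2 gives |u| < 9, so by the triangle inequality |u^2 + 7u + 49| ≤ 9^2 + 7·9 + 49 = 193.
Hence |u^3 − 343| ≤ 193|u − 7|, which is < eps once |u − 7| < eps/193.
Take delta = min(2, eps/193). If 0 < |u − 7| < delta then both bounds hold and |u^3 − 343| ≤ 193|u − 7| < 193·(eps/193) = eps.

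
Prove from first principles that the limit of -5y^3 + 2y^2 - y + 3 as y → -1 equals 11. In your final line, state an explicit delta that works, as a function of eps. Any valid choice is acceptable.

delta = min(1, eps/42)

Let eps > 0 be given. We want delta > 0 such that 0 < |y + 1| < delta implies |(-5y^3 + 2y^2 - y + 3) − 11| < eps.
(-5y^3 + 2y^2 - y + 3) − 11 = -5y^3 + 2y^2 - y - 8 = (y + 1)(-5y^2 + 7y - 8).
So |(-5y^3 + 2y^2 - y + 3) − 11| = |y + 1|·|-5y^2 + 7y - 8|.
Assume first that |y + 1| < 1, so |y| < 2. Then |-5y^2 + 7y - 8| ≤ 5·2^2 + 7·2 + 8 = 42.
Hence |(-5y^3 + 2y^2 - y + 3) − 11| ≤ 42|y + 1| < eps provided |y + 1| < eps/42.
Take delta = min(1, eps/42). Then 0 < |y + 1| < delta gives both |y + 1| < 1 and |y + 1| < eps/42, so |(-5y^3 + 2y^2 - y + 3) − 11| < eps.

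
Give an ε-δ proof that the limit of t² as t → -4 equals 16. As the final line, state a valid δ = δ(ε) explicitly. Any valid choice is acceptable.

δ = min(1, ε/9)

Suppose ε > 0. We seek δ > 0 with 0 < |t + 4| < δ ⇒ |t² − 16| < ε.
Factor: t² − 16 = (t + 4)(t - 4), so |t² − 16| = |t + 4|·|t - 4|.
Restrict δ ≤ 1. Then |t + 4| < 1 gives |t| < 5, so by the triangle inequality |t - 4| ≤ 5 + 4 = 9.
Hence |t² − 16| ≤ 9|t + 4|, which is < ε once |t + 4| < ε/9.
Take δ = min(1, ε/9). If 0 < |t + 4| < δ then both bounds hold and |t² − 16| ≤ 9|t + 4| < 9·(ε/9) = ε.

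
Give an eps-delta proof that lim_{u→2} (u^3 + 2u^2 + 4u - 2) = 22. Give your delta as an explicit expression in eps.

Fix eps > 0. We want delta > 0 such that 0 < |u − 2| < delta implies |(u^3 + 2u^2 + 4u - 2) − 22| < eps.
(u^3 + 2u^2 + 4u - 2) − 22 = u^3 + 2u^2 + 4u - 24 = (u − 2)(u^2 + 4u + 12).
So |(u^3 + 2u^2 + 4u - 2) − 22| = |u − 2|·|u^2 + 4u + 12|.
Assume first that |u − 2| < 1, so |u| < 3. Then |u^2 + 4u + 12| ≤ 3^2 + 4·3 + 12 = 33.
Hence |(u^3 + 2u^2 + 4u - 2) − 22| ≤ 33|u − 2| < eps provided |u − 2| < eps/33.
Choosing delta = min(1, eps/33) ensures both conditions, hence |(u^3 + 2u^2 + 4u - 2) − 22| < eps.

delta = min(1, eps/33)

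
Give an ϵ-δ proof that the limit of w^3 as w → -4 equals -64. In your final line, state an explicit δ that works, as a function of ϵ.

Let ϵ > 0. We seek δ > 0 with 0 < |w + 4| < δ ⇒ |w^3 + 64| < ϵ.
Factor: w^3 + 64 = (w + 4)(w^2 - 4w + 16), so |w^3 + 64| = |w + 4|·|w^2 - 4w + 16|.
Restrict δ ≤ 2. Then |w + 4| < 2 gives |w| < 6, so by the triangle inequality |w^2 - 4w + 16| ≤ 6^2 + 4·6 + 16 = 76.
Hence |w^3 + 64| ≤ 76|w + 4|, which is < ϵ once |w + 4| < ϵ/76.
Take δ = min(2, ϵ/76). If 0 < |w + 4| < δ then both bounds hold and |w^3 + 64| ≤ 76|w + 4| < 76·(ϵ/76) = ϵ.

δ = min(2, ϵ/76)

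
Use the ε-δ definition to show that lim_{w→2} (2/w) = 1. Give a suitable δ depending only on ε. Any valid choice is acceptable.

Let ε > 0. We seek δ > 0 such that 0 < |w − 2| < δ implies |2/w − 1| < ε.
|2/w − 1| = 2·|2 − w|/(2·|w|) = 2|w − 2|/(2|w|).
Restrict δ ≤ 1. Then |w − 2| < 1 gives |w| > 1, so 2|w| > 2.
Then |2/w − 1| < 2|w − 2|/2, which is < ε when |w − 2| < ε.
Take δ = min(1, ε). Then 0 < |w − 2| < δ gives both |w − 2| < 1 and |w − 2| < ε, so |2/w − 1| < ε.

δ = min(1, ε)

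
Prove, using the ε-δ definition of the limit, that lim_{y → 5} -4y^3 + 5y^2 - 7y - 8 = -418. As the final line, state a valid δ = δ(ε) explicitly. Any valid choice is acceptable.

Let ε > 0 be given. We want δ > 0 such that 0 < |y − 5| < δ implies |(-4y^3 + 5y^2 - 7y - 8) + 418| < ε.
(-4y^3 + 5y^2 - 7y - 8) + 418 = -4y^3 + 5y^2 - 7y + 410 = (y − 5)(-4y^2 - 15y - 82).
So |(-4y^3 + 5y^2 - 7y - 8) + 418| = |y − 5|·|-4y^2 - 15y - 82|.
Require δ ≤ 2. Then |y − 5| < 2 gives |y| < 7, and by the triangle inequality |-4y^2 - 15y - 82| ≤ 4·7^2 + 15·7 + 82 = 383.
Hence |(-4y^3 + 5y^2 - 7y - 8) + 418| ≤ 383|y − 5| < ε provided |y − 5| < ε/383.
Take δ = min(2, ε/383). Then 0 < |y − 5| < δ gives both |y − 5| < 2 and |y − 5| < ε/383, so |(-4y^3 + 5y^2 - 7y - 8) + 418| < ε.

δ = min(2, ε/383)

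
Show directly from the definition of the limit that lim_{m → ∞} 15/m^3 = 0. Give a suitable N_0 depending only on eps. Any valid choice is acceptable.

N_0 = (15/eps)^{1/3}

Let eps > 0 be given. For m ≥ 1, |15/m^3 − 0| = 15/m^3.
15/m^3 < eps ⇔ m^3 > 15/eps ⇔ m > (15/eps)^{1/3}.
Take N_0 = (15/eps)^{1/3}. Then m > N_0 implies 15/m^3 < eps.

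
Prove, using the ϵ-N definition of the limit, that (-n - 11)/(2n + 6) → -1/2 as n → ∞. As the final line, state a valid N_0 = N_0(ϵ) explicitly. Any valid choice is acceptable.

N_0 = 4/ϵ

Suppose ϵ > 0. For n ≥ 1, |(-n - 11)/(2n + 6) + 1/2| = |-16|/(2(2n + 6)) = 16/(2(2n + 6)).
Since 2n + 6 ≥ 2n for n ≥ 1, this is ≤ 16/(2·2n) = 4/n.
So |(-n - 11)/(2n + 6) + 1/2| < ϵ whenever n > 4/ϵ.
Take N_0 = 4/ϵ. If n > N_0 then |(-n - 11)/(2n + 6) + 1/2| ≤ 4/n < ϵ.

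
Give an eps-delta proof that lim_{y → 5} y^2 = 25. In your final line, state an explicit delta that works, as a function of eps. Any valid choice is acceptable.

delta = min(1, eps/11)

Let eps > 0. We seek delta > 0 with 0 < |y − 5| < delta ⇒ |y^2 − 25| < eps.
Factor: y^2 − 25 = (y − 5)(y + 5), so |y^2 − 25| = |y − 5|·|y + 5|.
Impose delta ≤ 1 so that |y| < 6; then |y + 5| ≤ 11.
Hence |y^2 − 25| ≤ 11|y − 5|, which is < eps once |y − 5| < eps/11.
Take delta = min(1, eps/11). If 0 < |y − 5| < delta then both bounds hold and |y^2 − 25| ≤ 11|y − 5| < 11·(eps/11) = eps.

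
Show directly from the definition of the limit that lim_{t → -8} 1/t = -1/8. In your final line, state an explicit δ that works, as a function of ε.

Let ε > 0 be given. We seek δ > 0 such that 0 < |t + 8| < δ implies |1/t + 1/8| < ε.
|1/t + 1/8| = |-8 − t|/(8·|t|) = |t + 8|/(8|t|).
Restrict δ ≤ 4. Then |t + 8| < 4 gives |t| > 4, so 8|t| > 32.
Then |1/t + 1/8| < |t + 8|/32, which is < ε when |t + 8| < 32ε.
Take δ = min(4, 32ε). Then 0 < |t + 8| < δ gives both |t + 8| < 4 and |t + 8| < 32ε, so |1/t + 1/8| < ε.

δ = min(4, 32ε)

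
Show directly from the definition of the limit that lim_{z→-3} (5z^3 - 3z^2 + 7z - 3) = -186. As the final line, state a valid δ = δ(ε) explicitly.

δ = min(1, ε/213)

Let ε > 0. We want δ > 0 such that 0 < |z + 3| < δ implies |(5z^3 - 3z^2 + 7z - 3) + 186| < ε.
(5z^3 - 3z^2 + 7z - 3) + 186 = 5z^3 - 3z^2 + 7z + 183 = (z + 3)(5z^2 - 18z + 61).
So |(5z^3 - 3z^2 + 7z - 3) + 186| = |z + 3|·|5z^2 - 18z + 61|.
Assume first that |z + 3| < 1, so |z| < 4. Then |5z^2 - 18z + 61| ≤ 5·4^2 + 18·4 + 61 = 213.
Hence |(5z^3 - 3z^2 + 7z - 3) + 186| ≤ 213|z + 3| < ε provided |z + 3| < ε/213.
Choosing δ = min(1, ε/213) ensures both conditions, hence |(5z^3 - 3z^2 + 7z - 3) + 186| < ε.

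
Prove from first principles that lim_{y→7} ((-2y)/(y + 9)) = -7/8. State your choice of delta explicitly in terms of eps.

Let eps > 0 be given. We want delta > 0 with 0 < |y − 7| < delta ⇒ |(-2y)/(y + 9) + 7/8| < eps.
Combining over a common denominator, (-2y)/(y + 9) + 7/8 = [(-2y)·16 − (-14)·(y + 9)] / [16·(y + 9)] = -18(y − 7) / (16(y + 9)).
So |(-2y)/(y + 9) + 7/8| = 18|y − 7| / (16·|y + 9|).
Restrict delta ≤ 8. Then |y − 7| < 8 gives |y + 9| = |(y − 7) + 16| ≥ 16 − 8 = 8.
Hence |(-2y)/(y + 9) + 7/8| < 18|y − 7|/(16·8) = (9/64)|y − 7|, which is < eps once |y − 7| < (64/9)eps.
Take delta = min(8, (64/9)eps). Then 0 < |y − 7| < delta forces both bounds, so |(-2y)/(y + 9) + 7/8| < eps.

delta = min(8, (64/9)eps)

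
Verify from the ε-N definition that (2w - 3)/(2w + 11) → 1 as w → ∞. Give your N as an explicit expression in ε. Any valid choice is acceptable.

Fix ε > 0. We seek N > 0 such that w > N implies |(2w - 3)/(2w + 11) − 1| < ε.
(2w - 3)/(2w + 11) − 1 = (2(2w - 3) − 2(2w + 11)) / (2(2w + 11)) = -28/(2(2w + 11)).
For w > 0 we have 2w + 11 > 2w, so |(2w - 3)/(2w + 11) − 1| = 28/(2(2w + 11)) < 28/(2·2w) = 7/w.
Thus |(2w - 3)/(2w + 11) − 1| < ε whenever w > 7/ε.
Take N = 7/ε. If w > N then |(2w - 3)/(2w + 11) − 1| < 7/w < ε.

N = 7/ε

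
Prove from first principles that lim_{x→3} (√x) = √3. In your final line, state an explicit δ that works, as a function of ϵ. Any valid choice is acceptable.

δ = min(3, √3·ϵ)

Fix ϵ > 0. We want δ > 0 such that 0 < |x − 3| < δ implies |√x − √3| < ϵ.
Multiplying by the conjugate, |√x − √3| = |x − 3|/(√x + √3).
Restrict δ ≤ 3 so that |x − 3| < 3 forces x > 0, and then √x + √3 > √3.
Hence |√x − √3| < |x − 3|/√3, which is < ϵ once |x − 3| < √3·ϵ.
Take δ = min(3, √3·ϵ). If 0 < |x − 3| < δ then x > 0 and |√x − √3| < |x − 3|/√3 < ϵ.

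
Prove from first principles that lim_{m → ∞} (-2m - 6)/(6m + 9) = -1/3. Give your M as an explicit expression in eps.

M = (1/2)/eps

Let eps > 0 be given. For m ≥ 1, |(-2m - 6)/(6m + 9) + 1/3| = |-18|/(6(6m + 9)) = 18/(6(6m + 9)).
Since 6m + 9 ≥ 6m for m ≥ 1, this is ≤ 18/(6·6m) = (1/2)/m.
So |(-2m - 6)/(6m + 9) + 1/3| < eps whenever m > (1/2)/eps.
Take M = (1/2)/eps. If m > M then |(-2m - 6)/(6m + 9) + 1/3| ≤ (1/2)/m < eps.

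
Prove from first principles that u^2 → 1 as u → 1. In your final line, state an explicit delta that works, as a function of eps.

delta = min(1, eps/3)

Let eps > 0. We seek delta > 0 with 0 < |u − 1| < delta ⇒ |u^2 − 1| < eps.
Factor: u^2 − 1 = (u − 1)(u + 1), so |u^2 − 1| = |u − 1|·|u + 1|.
Impose delta ≤ 1 so that |u| < 2; then |u + 1| ≤ 3.
Hence |u^2 − 1| ≤ 3|u − 1|, which is < eps once |u − 1| < eps/3.
Take delta = min(1, eps/3). If 0 < |u − 1| < delta then both bounds hold and |u^2 − 1| ≤ 3|u − 1| < 3·(eps/3) = eps.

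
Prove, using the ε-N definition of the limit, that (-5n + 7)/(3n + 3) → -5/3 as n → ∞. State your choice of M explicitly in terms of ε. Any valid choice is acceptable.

M = 4/ε

Let ε > 0 be given. For n ≥ 1, |(-5n + 7)/(3n + 3) + 5/3| = |36|/(3(3n + 3)) = 36/(3(3n + 3)).
Since 3n + 3 ≥ 3n for n ≥ 1, this is ≤ 36/(3·3n) = 4/n.
So |(-5n + 7)/(3n + 3) + 5/3| < ε whenever n > 4/ε.
Take M = 4/ε. If n > M then |(-5n + 7)/(3n + 3) + 5/3| ≤ 4/n < ε.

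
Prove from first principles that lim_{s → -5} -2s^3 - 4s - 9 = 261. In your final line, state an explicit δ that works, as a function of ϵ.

Let ϵ > 0. We want δ > 0 such that 0 < |s + 5| < δ implies |(-2s^3 - 4s - 9) − 261| < ϵ.
(-2s^3 - 4s - 9) − 261 = -2s^3 - 4s - 270 = (s + 5)(-2s^2 + 10s - 54).
So |(-2s^3 - 4s - 9) − 261| = |s + 5|·|-2s^2 + 10s - 54|.
Assume first that |s + 5| < 2, so |s| < 7. Then |-2s^2 + 10s - 54| ≤ 2·7^2 + 10·7 + 54 = 222.
Hence |(-2s^3 - 4s - 9) − 261| ≤ 222|s + 5| < ϵ provided |s + 5| < ϵ/222.
Take δ = min(2, ϵ/222). Then 0 < |s + 5| < δ gives both |s + 5| < 2 and |s + 5| < ϵ/222, so |(-2s^3 - 4s - 9) − 261| < ϵ.

δ = min(2, ϵ/222)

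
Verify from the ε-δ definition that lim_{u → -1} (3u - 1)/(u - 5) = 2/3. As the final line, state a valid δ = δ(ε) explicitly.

Let ε > 0 be given. We want δ > 0 with 0 < |u + 1| < δ ⇒ |(3u - 1)/(u - 5) − (2/3)| < ε.
Combining over a common denominator, (3u - 1)/(u - 5) − (2/3) = [(3u - 1)·(-6) − (-4)·(u - 5)] / [(-6)·(u - 5)] = -14(u + 1) / ((-6)(u - 5)).
So |(3u - 1)/(u - 5) − (2/3)| = 14|u + 1| / (6·|u − 5|).
Require δ ≤ 3, so |u − 5| ≥ |-6| − |u + 1| > 6 − 3 = 3.
Hence |(3u - 1)/(u - 5) − (2/3)| < 14|u + 1|/(6·3) = (7/9)|u + 1|, which is < ε once |u + 1| < (9/7)ε.
Take δ = min(3, (9/7)ε). Then 0 < |u + 1| < δ forces both bounds, so |(3u - 1)/(u - 5) − (2/3)| < ε.

δ = min(3, (9/7)ε)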